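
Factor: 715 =5^1*11^1*13^1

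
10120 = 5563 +4557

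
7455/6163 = 7455/6163 = 1.21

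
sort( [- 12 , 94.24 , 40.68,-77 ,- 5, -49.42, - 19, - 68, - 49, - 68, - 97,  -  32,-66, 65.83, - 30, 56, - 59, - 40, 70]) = [ - 97,  -  77,-68, - 68,-66, - 59, - 49.42, - 49,  -  40,-32, - 30,- 19, - 12, - 5,  40.68,56, 65.83,70, 94.24]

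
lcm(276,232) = 16008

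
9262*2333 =21608246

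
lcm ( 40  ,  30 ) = 120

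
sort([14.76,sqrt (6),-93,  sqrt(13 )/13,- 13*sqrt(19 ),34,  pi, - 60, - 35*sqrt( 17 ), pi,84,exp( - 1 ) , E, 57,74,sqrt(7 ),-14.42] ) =[ - 35*sqrt (17), - 93, - 60, - 13*sqrt(19 ), - 14.42,sqrt( 13) /13, exp( - 1),sqrt( 6 ),sqrt(7),E,pi,pi,14.76,34, 57,74,84] 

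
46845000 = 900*52050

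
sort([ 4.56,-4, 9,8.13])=[ - 4, 4.56 , 8.13,9]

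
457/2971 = 457/2971 = 0.15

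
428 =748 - 320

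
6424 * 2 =12848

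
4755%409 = 256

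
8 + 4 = 12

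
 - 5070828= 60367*( -84)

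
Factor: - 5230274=-2^1 * 7^1 * 79^1*4729^1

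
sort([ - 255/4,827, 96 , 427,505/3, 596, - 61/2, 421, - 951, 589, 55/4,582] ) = [ - 951, - 255/4,- 61/2,55/4, 96, 505/3,421, 427,582,589, 596,827 ]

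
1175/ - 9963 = -1 + 8788/9963 = - 0.12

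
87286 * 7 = 611002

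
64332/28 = 16083/7 = 2297.57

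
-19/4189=-1+4170/4189 = -  0.00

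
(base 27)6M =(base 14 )d2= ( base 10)184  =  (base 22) 88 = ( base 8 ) 270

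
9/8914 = 9/8914= 0.00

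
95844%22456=6020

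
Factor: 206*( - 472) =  - 97232 = - 2^4* 59^1 *103^1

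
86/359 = 86/359 = 0.24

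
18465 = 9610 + 8855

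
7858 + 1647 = 9505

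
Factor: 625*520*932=302900000 = 2^5*5^5*13^1*233^1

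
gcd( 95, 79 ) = 1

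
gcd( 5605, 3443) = 1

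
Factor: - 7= - 7^1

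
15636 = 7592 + 8044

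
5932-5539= 393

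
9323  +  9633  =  18956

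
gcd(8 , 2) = 2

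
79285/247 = 320 + 245/247=320.99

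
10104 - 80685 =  - 70581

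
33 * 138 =4554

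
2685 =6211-3526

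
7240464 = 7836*924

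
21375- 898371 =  - 876996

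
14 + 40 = 54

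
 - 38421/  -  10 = 3842 + 1/10 =3842.10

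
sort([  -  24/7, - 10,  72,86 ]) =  [ - 10,  -  24/7,72, 86 ]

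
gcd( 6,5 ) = 1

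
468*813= 380484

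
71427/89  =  802 + 49/89= 802.55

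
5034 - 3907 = 1127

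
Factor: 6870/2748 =2^( - 1 )*5^1 = 5/2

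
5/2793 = 5/2793 = 0.00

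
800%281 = 238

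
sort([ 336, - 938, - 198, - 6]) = [ - 938, - 198, - 6,336 ] 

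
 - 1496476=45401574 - 46898050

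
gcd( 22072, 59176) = 8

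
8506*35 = 297710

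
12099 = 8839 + 3260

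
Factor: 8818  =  2^1*4409^1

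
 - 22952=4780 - 27732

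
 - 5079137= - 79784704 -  - 74705567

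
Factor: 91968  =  2^6*  3^1*479^1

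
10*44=440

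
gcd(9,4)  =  1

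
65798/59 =65798/59=1115.22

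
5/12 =5/12=0.42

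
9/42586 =9/42586= 0.00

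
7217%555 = 2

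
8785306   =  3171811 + 5613495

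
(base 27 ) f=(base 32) F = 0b1111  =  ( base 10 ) 15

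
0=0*92045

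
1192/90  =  596/45 = 13.24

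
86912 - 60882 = 26030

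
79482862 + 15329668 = 94812530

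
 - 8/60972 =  - 1 + 15241/15243 =- 0.00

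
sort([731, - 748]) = [ - 748, 731 ]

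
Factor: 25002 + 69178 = 94180  =  2^2 * 5^1 * 17^1*277^1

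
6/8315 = 6/8315 = 0.00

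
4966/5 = 4966/5 =993.20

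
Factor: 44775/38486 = 2^( - 1)*3^2*5^2*7^ (-1 )*199^1*2749^ ( - 1 )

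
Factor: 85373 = 59^1 * 1447^1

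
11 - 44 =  - 33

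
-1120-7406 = -8526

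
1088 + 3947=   5035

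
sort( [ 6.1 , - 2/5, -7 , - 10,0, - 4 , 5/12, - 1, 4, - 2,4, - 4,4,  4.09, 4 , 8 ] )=[ - 10,-7  ,  -  4,-4, - 2,-1, - 2/5,  0, 5/12, 4,4, 4,4 , 4.09,6.1,  8 ] 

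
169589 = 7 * 24227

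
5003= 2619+2384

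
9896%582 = 2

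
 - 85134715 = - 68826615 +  - 16308100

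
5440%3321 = 2119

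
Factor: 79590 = 2^1*3^1*5^1*7^1*379^1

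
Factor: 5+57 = 2^1*31^1 = 62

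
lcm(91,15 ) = 1365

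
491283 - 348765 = 142518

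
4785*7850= 37562250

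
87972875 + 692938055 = 780910930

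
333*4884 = 1626372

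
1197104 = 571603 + 625501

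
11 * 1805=19855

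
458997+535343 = 994340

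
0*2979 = 0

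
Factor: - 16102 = - 2^1*83^1*97^1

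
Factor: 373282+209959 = 83^1*7027^1 = 583241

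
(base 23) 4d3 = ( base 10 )2418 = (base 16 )972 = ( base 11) 18A9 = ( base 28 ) 32a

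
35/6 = 5+5/6 = 5.83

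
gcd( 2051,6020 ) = 7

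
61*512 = 31232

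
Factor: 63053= 17^1*3709^1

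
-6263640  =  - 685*9144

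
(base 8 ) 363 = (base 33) 7C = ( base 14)135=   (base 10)243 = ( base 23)AD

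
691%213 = 52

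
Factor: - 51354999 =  - 3^3*1902037^1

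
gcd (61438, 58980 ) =2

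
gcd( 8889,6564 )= 3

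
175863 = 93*1891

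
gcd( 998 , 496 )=2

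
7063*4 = 28252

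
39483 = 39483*1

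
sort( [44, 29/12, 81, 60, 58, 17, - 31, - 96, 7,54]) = [ - 96, - 31, 29/12,7, 17, 44 , 54,58,60,81 ] 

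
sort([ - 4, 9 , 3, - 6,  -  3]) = [ -6, - 4 ,  -  3, 3,9 ] 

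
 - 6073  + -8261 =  - 14334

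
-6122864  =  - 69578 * 88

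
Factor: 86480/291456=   2^( - 3)*3^( - 2 )*5^1 * 11^(  -  1) *47^1 = 235/792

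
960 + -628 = 332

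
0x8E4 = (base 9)3108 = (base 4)203210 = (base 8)4344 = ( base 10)2276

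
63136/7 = 9019 +3/7 = 9019.43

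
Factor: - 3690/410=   -  9= -  3^2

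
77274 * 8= 618192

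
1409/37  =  38+3/37 = 38.08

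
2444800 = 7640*320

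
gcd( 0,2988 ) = 2988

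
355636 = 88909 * 4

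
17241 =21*821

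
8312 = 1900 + 6412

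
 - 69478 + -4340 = - 73818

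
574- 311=263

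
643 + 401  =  1044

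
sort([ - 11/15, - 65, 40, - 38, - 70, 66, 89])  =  [ - 70,- 65, - 38,  -  11/15  ,  40, 66,89]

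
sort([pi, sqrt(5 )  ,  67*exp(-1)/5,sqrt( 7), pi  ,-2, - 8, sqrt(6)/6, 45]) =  [-8,-2, sqrt(6)/6, sqrt(5), sqrt (7 ), pi, pi,67*exp(-1 )/5, 45]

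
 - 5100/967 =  - 5100/967 =-  5.27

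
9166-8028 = 1138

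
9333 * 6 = 55998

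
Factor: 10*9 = 90= 2^1 * 3^2*5^1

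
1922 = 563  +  1359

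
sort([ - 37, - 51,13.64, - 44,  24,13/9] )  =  [ - 51, - 44, - 37 , 13/9,13.64,24]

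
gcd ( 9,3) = 3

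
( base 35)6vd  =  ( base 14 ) 3116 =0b10000100000000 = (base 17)1c3g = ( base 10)8448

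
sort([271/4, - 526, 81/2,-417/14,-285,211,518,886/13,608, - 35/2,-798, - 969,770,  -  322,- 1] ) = [-969, - 798 ,  -  526,-322, - 285,-417/14,-35/2, - 1,81/2,271/4,886/13,211,518,608,770]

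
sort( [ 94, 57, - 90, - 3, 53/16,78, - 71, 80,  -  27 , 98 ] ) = [ - 90,-71,- 27, - 3,  53/16, 57,78, 80, 94, 98]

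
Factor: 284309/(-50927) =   -  709/127 = -  127^(-1) * 709^1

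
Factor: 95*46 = 4370 = 2^1*5^1*19^1*23^1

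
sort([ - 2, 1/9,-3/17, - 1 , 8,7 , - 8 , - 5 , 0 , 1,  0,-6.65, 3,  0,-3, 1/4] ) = [ - 8 ,-6.65,-5,-3, - 2, - 1 ,-3/17,  0, 0, 0,1/9,1/4, 1 , 3,7, 8]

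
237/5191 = 237/5191 = 0.05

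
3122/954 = 3  +  130/477 =3.27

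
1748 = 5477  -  3729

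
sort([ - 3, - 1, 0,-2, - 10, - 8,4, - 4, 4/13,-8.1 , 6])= [ - 10, - 8.1, - 8, - 4,-3, - 2, - 1,0,4/13, 4, 6 ]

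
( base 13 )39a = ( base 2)1001111010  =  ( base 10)634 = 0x27a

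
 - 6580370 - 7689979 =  - 14270349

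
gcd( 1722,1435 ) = 287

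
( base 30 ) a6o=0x23f4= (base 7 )35556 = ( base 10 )9204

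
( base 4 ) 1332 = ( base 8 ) 176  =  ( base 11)105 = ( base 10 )126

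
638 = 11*58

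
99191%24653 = 579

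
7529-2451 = 5078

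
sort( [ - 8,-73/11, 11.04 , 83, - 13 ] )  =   [ - 13 , - 8, - 73/11 , 11.04, 83 ] 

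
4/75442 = 2/37721 = 0.00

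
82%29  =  24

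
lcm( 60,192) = 960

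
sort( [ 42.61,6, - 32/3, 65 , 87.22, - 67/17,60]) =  [-32/3, - 67/17,6, 42.61, 60,  65,87.22] 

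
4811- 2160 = 2651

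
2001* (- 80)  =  -160080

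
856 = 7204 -6348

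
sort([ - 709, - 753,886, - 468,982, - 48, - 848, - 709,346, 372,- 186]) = [ - 848,  -  753,-709, - 709, -468, - 186,-48 , 346,372,886,982]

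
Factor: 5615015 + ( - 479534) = 3^4*13^1 * 4877^1 = 5135481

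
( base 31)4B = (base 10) 135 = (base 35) 3U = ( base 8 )207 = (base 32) 47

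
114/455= 114/455  =  0.25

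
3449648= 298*11576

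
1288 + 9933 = 11221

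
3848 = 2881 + 967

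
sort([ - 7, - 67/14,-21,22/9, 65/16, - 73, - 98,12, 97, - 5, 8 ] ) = [-98, - 73,  -  21, - 7, - 5, - 67/14, 22/9,  65/16, 8 , 12, 97 ]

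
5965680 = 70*85224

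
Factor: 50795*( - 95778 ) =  - 4865043510 = - 2^1*3^2 * 5^1*17^1*313^1*10159^1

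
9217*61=562237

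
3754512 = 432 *8691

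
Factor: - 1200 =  - 2^4*3^1*5^2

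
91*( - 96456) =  - 8777496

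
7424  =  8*928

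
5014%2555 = 2459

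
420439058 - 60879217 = 359559841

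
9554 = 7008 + 2546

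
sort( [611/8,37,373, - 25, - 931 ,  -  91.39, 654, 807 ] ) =[ - 931, - 91.39,-25, 37, 611/8,373, 654, 807 ] 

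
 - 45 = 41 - 86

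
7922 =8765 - 843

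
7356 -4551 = 2805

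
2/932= 1/466=0.00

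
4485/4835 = 897/967 = 0.93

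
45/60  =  3/4 = 0.75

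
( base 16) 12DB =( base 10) 4827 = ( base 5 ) 123302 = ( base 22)9L9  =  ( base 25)7I2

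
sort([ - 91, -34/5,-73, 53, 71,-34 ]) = [ - 91, - 73, - 34, -34/5 , 53, 71 ]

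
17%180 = 17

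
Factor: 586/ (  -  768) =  - 293/384 = -2^(-7)*3^( - 1 )*293^1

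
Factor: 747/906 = 249/302 =2^ ( - 1 )*3^1*83^1*151^(-1)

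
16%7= 2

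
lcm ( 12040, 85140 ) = 1191960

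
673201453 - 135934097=537267356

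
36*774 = 27864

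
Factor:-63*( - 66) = 2^1 * 3^3 *7^1*11^1 = 4158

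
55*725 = 39875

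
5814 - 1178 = 4636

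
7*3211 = 22477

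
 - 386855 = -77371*5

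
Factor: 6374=2^1 * 3187^1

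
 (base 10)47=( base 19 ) 29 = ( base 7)65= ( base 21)25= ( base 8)57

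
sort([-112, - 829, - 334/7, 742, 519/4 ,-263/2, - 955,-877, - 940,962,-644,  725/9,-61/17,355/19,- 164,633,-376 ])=[ - 955, - 940,  -  877 , - 829, - 644, - 376 ,-164 , - 263/2,-112, - 334/7  , - 61/17,355/19,725/9,  519/4 , 633, 742,962]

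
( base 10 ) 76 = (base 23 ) 37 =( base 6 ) 204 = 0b1001100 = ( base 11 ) 6a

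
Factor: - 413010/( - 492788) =585/698 =2^(-1) * 3^2*  5^1*13^1*349^(-1 ) 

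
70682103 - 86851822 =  - 16169719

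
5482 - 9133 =-3651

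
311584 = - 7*( - 44512 )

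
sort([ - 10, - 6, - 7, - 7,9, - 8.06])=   [ - 10, - 8.06, - 7, - 7, - 6 , 9]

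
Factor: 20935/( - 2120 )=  - 79/8  =  - 2^( - 3)*79^1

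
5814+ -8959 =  - 3145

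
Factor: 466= 2^1*233^1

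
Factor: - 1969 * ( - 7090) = 2^1 *5^1*11^1*179^1 * 709^1 = 13960210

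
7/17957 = 7/17957 = 0.00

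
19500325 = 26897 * 725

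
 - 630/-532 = 1+7/38 = 1.18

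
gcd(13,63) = 1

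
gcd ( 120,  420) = 60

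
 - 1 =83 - 84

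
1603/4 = 400+3/4=400.75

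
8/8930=4/4465  =  0.00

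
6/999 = 2/333 = 0.01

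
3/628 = 3/628 = 0.00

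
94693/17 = 5570+3/17 = 5570.18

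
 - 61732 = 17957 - 79689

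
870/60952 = 435/30476 = 0.01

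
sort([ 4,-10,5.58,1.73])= [-10, 1.73,4, 5.58]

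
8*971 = 7768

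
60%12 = 0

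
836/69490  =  418/34745  =  0.01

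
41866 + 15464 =57330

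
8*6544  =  52352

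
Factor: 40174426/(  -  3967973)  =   - 2^1 * 3967973^( - 1)*20087213^1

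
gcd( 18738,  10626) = 6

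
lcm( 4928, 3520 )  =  24640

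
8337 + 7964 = 16301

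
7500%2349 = 453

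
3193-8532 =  - 5339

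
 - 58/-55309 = 58/55309 = 0.00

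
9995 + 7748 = 17743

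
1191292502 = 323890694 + 867401808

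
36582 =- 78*( - 469 )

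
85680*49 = 4198320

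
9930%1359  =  417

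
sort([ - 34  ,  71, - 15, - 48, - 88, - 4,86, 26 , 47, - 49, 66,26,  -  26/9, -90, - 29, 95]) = [ - 90, - 88, - 49, - 48,-34, - 29, -15,-4, - 26/9,26,26,47, 66,  71 , 86 , 95] 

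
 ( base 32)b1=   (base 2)101100001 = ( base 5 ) 2403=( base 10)353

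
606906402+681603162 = 1288509564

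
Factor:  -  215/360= - 43/72  =  -  2^( - 3 )*3^( - 2 ) *43^1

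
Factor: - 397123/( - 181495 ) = 5^( - 1) * 139^1*2857^1*36299^(-1 ) 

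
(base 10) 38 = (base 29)19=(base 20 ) 1I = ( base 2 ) 100110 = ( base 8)46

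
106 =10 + 96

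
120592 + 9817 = 130409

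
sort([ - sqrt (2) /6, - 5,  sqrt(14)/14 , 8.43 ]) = [  -  5, - sqrt( 2 ) /6, sqrt( 14)/14,  8.43] 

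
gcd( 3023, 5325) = 1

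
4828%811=773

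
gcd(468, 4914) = 234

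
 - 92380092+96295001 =3914909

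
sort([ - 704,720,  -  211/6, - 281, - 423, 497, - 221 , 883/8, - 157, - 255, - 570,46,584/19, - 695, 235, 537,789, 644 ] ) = [ - 704, - 695 ,-570, - 423, - 281,  -  255,-221 , - 157, - 211/6,584/19, 46 , 883/8, 235,  497,537,644, 720 , 789]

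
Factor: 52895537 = 53^1 * 998029^1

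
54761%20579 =13603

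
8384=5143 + 3241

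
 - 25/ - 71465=5/14293=0.00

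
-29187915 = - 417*69995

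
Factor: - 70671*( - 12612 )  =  2^2*3^2*1051^1*23557^1 = 891302652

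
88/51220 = 22/12805 = 0.00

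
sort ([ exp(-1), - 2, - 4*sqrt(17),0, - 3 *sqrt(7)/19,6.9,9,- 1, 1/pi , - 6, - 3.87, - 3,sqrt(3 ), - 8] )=[ - 4*sqrt ( 17 ), - 8,-6, - 3.87, - 3, - 2, - 1, - 3*sqrt( 7 ) /19 , 0 , 1/pi, exp ( - 1) , sqrt(3 ),6.9, 9] 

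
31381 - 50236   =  -18855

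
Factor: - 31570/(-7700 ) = 41/10 = 2^ ( - 1 ) * 5^ (-1)*41^1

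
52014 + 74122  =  126136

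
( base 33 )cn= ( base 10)419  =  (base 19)131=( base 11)351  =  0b110100011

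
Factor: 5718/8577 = 2/3  =  2^1 * 3^ (  -  1) 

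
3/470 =3/470 = 0.01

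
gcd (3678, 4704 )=6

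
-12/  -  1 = 12 + 0/1 = 12.00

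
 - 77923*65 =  - 5064995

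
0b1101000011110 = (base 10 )6686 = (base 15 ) 1EAB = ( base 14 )2618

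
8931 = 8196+735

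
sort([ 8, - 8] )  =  [- 8,8]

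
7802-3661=4141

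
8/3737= 8/3737 = 0.00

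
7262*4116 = 29890392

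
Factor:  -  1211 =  - 7^1*173^1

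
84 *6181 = 519204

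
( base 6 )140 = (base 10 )60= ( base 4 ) 330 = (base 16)3C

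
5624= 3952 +1672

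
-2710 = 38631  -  41341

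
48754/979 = 49+ 783/979 = 49.80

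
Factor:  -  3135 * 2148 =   -  2^2*3^2*5^1* 11^1*19^1 * 179^1 = -6733980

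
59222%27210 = 4802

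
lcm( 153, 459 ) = 459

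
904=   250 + 654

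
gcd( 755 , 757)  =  1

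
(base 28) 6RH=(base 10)5477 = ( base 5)133402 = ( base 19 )F35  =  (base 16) 1565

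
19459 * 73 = 1420507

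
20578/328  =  10289/164 = 62.74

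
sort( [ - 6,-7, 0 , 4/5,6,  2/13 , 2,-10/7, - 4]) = [ - 7, - 6, - 4 , - 10/7,0,  2/13 , 4/5,  2, 6]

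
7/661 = 7/661  =  0.01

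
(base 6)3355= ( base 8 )1427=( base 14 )407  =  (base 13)48b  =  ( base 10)791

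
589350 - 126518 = 462832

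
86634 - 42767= 43867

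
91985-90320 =1665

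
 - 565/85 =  - 7 + 6/17 = - 6.65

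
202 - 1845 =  -1643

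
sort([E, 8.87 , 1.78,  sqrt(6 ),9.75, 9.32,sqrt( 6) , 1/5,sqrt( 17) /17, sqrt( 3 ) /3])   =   [ 1/5,sqrt( 17)/17,sqrt( 3 )/3, 1.78, sqrt ( 6 ),sqrt( 6),  E, 8.87 , 9.32 , 9.75] 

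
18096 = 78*232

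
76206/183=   25402/61 =416.43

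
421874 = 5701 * 74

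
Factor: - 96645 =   -  3^1*5^1*17^1 * 379^1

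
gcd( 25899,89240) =97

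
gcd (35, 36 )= 1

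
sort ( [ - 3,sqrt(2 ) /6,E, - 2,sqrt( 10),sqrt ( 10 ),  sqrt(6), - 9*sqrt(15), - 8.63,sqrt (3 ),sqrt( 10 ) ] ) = [-9*sqrt( 15),-8.63,-3, -2,sqrt(2) /6,sqrt( 3 ),sqrt(6 ), E,sqrt( 10), sqrt(10 ),sqrt ( 10 ) ] 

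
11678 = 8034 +3644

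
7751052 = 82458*94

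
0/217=0 = 0.00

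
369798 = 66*5603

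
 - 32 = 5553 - 5585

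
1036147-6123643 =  - 5087496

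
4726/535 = 4726/535=8.83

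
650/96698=325/48349 = 0.01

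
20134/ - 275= - 74  +  216/275 = - 73.21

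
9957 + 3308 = 13265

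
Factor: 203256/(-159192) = -941/737 = - 11^(  -  1)*67^(  -  1 ) * 941^1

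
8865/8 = 1108 + 1/8 = 1108.12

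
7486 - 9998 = - 2512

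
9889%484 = 209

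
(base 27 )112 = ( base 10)758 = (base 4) 23312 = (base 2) 1011110110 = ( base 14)3c2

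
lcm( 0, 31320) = 0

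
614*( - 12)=-7368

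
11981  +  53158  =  65139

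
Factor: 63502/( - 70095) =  - 2^1*3^( - 1)*5^ ( - 1)*4673^( - 1 )*31751^1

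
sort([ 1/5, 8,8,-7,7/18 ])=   [ - 7, 1/5,7/18,8, 8]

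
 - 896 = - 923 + 27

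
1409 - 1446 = -37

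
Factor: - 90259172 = -2^2 * 89^1*253537^1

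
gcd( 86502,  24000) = 6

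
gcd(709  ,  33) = 1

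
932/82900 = 233/20725 = 0.01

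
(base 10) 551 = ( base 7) 1415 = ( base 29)j0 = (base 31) HO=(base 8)1047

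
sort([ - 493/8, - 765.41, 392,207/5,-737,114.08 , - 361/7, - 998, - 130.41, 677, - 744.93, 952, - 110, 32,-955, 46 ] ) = [ - 998 , - 955,  -  765.41, - 744.93, - 737, - 130.41 , - 110, - 493/8, - 361/7  ,  32,207/5, 46, 114.08,392, 677, 952] 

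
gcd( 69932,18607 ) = 1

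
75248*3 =225744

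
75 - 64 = 11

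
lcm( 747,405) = 33615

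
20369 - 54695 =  - 34326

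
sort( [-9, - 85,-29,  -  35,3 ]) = [ - 85, - 35,-29,- 9, 3]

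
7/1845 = 7/1845=0.00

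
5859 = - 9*(  -  651)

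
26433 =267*99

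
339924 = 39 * 8716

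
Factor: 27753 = 3^1*11^1*29^2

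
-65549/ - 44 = 5959/4 = 1489.75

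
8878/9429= 8878/9429 = 0.94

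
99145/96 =99145/96 =1032.76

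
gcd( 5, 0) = 5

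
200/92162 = 100/46081  =  0.00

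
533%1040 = 533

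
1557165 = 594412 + 962753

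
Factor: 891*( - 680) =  - 605880  =  - 2^3*3^4*5^1*11^1*17^1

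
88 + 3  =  91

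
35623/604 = 58+591/604=58.98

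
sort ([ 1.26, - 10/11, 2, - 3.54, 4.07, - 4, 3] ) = [ - 4, - 3.54,-10/11,1.26 , 2, 3, 4.07]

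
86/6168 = 43/3084=0.01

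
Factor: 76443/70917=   83/77 = 7^( - 1) * 11^( -1)*83^1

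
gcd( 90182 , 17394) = 2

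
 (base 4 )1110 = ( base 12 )70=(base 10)84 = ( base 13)66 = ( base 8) 124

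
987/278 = 3 + 153/278 =3.55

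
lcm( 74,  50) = 1850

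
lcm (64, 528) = 2112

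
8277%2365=1182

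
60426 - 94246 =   -  33820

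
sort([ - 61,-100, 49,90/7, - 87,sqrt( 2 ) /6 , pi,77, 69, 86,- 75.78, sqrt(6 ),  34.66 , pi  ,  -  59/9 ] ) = [ - 100, - 87, - 75.78,-61, - 59/9, sqrt( 2 ) /6,  sqrt(6),  pi, pi,90/7,34.66,49 , 69,77, 86]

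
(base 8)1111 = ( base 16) 249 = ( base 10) 585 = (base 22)14D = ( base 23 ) 12A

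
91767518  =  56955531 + 34811987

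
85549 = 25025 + 60524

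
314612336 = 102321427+212290909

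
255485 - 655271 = - 399786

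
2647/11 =240 + 7/11 =240.64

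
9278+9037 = 18315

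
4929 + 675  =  5604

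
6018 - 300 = 5718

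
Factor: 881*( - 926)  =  -2^1 * 463^1 * 881^1 = - 815806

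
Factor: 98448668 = 2^2 * 331^1*74357^1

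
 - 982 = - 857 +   -  125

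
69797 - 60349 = 9448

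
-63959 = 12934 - 76893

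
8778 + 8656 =17434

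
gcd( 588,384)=12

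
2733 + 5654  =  8387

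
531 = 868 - 337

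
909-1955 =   -  1046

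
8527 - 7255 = 1272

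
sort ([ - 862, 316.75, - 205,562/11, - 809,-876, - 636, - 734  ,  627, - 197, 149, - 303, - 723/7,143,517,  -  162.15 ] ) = [ - 876, - 862,-809, - 734 , - 636,-303, - 205, - 197 , - 162.15,-723/7, 562/11, 143, 149,316.75,517,627] 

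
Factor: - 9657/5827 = -3^2*29^1*37^1*5827^( - 1 ) 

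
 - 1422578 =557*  (-2554) 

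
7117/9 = 7117/9 = 790.78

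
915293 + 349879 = 1265172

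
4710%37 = 11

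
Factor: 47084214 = 2^1 * 3^1*7847369^1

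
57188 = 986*58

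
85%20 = 5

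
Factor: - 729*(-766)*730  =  407642220  =  2^2*3^6 * 5^1 * 73^1*383^1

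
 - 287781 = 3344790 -3632571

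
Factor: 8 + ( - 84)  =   - 2^2*19^1 = -76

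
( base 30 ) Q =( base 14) 1c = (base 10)26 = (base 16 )1A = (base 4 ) 122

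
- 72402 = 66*( -1097)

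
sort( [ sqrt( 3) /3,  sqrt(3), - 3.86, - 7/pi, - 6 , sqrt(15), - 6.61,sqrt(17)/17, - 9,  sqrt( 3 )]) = [ -9, - 6.61, - 6, - 3.86, - 7/pi, sqrt( 17 )/17,  sqrt( 3)/3,sqrt( 3 ) , sqrt(3),  sqrt( 15 )] 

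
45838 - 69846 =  - 24008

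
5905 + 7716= 13621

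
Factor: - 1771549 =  - 13^1*136273^1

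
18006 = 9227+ 8779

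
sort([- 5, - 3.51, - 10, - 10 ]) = [ - 10, - 10,  -  5,-3.51 ] 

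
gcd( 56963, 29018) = 1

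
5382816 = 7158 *752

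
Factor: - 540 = - 2^2 *3^3 *5^1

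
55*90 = 4950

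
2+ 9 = 11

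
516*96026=49549416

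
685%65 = 35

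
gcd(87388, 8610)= 14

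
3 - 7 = -4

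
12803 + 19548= 32351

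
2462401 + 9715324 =12177725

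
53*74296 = 3937688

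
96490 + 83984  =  180474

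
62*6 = 372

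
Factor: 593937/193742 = 2^(  -  1 )*3^2*73^(-1)*1327^(  -  1 )*65993^1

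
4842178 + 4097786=8939964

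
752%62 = 8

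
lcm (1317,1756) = 5268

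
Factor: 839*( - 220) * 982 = - 2^3*5^1*11^1*491^1*839^1 = -  181257560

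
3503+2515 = 6018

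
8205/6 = 1367+1/2 = 1367.50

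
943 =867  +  76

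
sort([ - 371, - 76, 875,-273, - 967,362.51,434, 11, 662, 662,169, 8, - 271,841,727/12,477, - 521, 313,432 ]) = [  -  967, - 521, - 371,-273,-271, - 76, 8,11, 727/12, 169, 313,362.51,432, 434, 477 , 662 , 662,841, 875 ] 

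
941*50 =47050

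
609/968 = 609/968 = 0.63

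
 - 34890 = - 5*6978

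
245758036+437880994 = 683639030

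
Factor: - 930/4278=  - 5/23 = - 5^1  *  23^( - 1) 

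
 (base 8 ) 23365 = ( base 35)84X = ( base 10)9973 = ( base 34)8lb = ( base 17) 208b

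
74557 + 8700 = 83257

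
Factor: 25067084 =2^2*7^1*895253^1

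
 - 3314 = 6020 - 9334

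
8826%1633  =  661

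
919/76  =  919/76 = 12.09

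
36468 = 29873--6595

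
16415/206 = 16415/206=79.68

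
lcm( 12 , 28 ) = 84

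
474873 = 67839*7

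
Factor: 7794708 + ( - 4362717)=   3^1*23^1 * 49739^1 = 3431991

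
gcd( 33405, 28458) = 51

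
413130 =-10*( - 41313 )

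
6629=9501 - 2872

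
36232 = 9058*4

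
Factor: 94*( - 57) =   -  2^1*3^1*19^1*47^1 = - 5358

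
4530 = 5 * 906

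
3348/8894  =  1674/4447 = 0.38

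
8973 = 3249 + 5724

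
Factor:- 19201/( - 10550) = 2^(-1 ) *5^ ( - 2) *7^1*13^1 = 91/50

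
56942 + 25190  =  82132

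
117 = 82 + 35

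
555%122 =67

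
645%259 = 127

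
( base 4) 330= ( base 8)74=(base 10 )60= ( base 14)44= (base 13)48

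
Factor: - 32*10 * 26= - 2^7 * 5^1*13^1 = - 8320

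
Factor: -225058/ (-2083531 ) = 2^1* 131^1*859^1* 2083531^( - 1)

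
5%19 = 5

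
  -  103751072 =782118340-885869412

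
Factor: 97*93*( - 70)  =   - 2^1 * 3^1 *5^1*7^1*31^1*97^1 =-  631470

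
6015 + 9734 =15749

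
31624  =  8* 3953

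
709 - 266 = 443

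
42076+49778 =91854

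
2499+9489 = 11988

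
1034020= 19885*52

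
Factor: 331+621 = 2^3*7^1 * 17^1 = 952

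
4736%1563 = 47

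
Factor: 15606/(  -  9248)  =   - 27/16 = - 2^(  -  4)*3^3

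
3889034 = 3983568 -94534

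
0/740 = 0 = 0.00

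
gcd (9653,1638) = 7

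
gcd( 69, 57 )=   3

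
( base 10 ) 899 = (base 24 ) 1db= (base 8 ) 1603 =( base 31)t0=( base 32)S3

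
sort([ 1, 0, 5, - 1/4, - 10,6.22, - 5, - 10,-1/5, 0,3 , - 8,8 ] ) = [ - 10, - 10, - 8, - 5, - 1/4, - 1/5,0, 0, 1, 3,  5,6.22, 8] 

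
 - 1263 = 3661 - 4924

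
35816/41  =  35816/41 = 873.56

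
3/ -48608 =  - 3/48608 = - 0.00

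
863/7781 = 863/7781 = 0.11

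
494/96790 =247/48395 =0.01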